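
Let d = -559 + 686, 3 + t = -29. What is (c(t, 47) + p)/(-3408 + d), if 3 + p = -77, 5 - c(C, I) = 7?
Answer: 82/3281 ≈ 0.024992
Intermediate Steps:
t = -32 (t = -3 - 29 = -32)
c(C, I) = -2 (c(C, I) = 5 - 1*7 = 5 - 7 = -2)
p = -80 (p = -3 - 77 = -80)
d = 127
(c(t, 47) + p)/(-3408 + d) = (-2 - 80)/(-3408 + 127) = -82/(-3281) = -82*(-1/3281) = 82/3281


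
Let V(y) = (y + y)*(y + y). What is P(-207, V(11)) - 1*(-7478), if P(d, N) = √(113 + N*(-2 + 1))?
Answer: 7478 + I*√371 ≈ 7478.0 + 19.261*I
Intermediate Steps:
V(y) = 4*y² (V(y) = (2*y)*(2*y) = 4*y²)
P(d, N) = √(113 - N) (P(d, N) = √(113 + N*(-1)) = √(113 - N))
P(-207, V(11)) - 1*(-7478) = √(113 - 4*11²) - 1*(-7478) = √(113 - 4*121) + 7478 = √(113 - 1*484) + 7478 = √(113 - 484) + 7478 = √(-371) + 7478 = I*√371 + 7478 = 7478 + I*√371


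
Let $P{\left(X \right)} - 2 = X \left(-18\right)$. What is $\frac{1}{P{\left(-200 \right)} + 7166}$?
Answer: $\frac{1}{10768} \approx 9.2868 \cdot 10^{-5}$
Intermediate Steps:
$P{\left(X \right)} = 2 - 18 X$ ($P{\left(X \right)} = 2 + X \left(-18\right) = 2 - 18 X$)
$\frac{1}{P{\left(-200 \right)} + 7166} = \frac{1}{\left(2 - -3600\right) + 7166} = \frac{1}{\left(2 + 3600\right) + 7166} = \frac{1}{3602 + 7166} = \frac{1}{10768}$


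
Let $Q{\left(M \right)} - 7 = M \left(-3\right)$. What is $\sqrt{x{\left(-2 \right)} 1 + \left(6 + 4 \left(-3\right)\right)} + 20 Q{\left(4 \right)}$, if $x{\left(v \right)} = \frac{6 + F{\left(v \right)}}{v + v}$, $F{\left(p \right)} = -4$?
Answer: $-100 + \frac{i \sqrt{26}}{2} \approx -100.0 + 2.5495 i$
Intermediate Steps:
$Q{\left(M \right)} = 7 - 3 M$ ($Q{\left(M \right)} = 7 + M \left(-3\right) = 7 - 3 M$)
$x{\left(v \right)} = \frac{1}{v}$ ($x{\left(v \right)} = \frac{6 - 4}{v + v} = \frac{2}{2 v} = 2 \frac{1}{2 v} = \frac{1}{v}$)
$\sqrt{x{\left(-2 \right)} 1 + \left(6 + 4 \left(-3\right)\right)} + 20 Q{\left(4 \right)} = \sqrt{\frac{1}{-2} \cdot 1 + \left(6 + 4 \left(-3\right)\right)} + 20 \left(7 - 12\right) = \sqrt{\left(- \frac{1}{2}\right) 1 + \left(6 - 12\right)} + 20 \left(7 - 12\right) = \sqrt{- \frac{1}{2} - 6} + 20 \left(-5\right) = \sqrt{- \frac{13}{2}} - 100 = \frac{i \sqrt{26}}{2} - 100 = -100 + \frac{i \sqrt{26}}{2}$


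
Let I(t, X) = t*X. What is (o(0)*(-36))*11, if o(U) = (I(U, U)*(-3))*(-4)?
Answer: 0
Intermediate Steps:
I(t, X) = X*t
o(U) = 12*U² (o(U) = ((U*U)*(-3))*(-4) = (U²*(-3))*(-4) = -3*U²*(-4) = 12*U²)
(o(0)*(-36))*11 = ((12*0²)*(-36))*11 = ((12*0)*(-36))*11 = (0*(-36))*11 = 0*11 = 0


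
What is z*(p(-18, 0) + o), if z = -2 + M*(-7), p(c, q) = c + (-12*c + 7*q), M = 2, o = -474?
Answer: 4416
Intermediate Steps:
p(c, q) = -11*c + 7*q
z = -16 (z = -2 + 2*(-7) = -2 - 14 = -16)
z*(p(-18, 0) + o) = -16*((-11*(-18) + 7*0) - 474) = -16*((198 + 0) - 474) = -16*(198 - 474) = -16*(-276) = 4416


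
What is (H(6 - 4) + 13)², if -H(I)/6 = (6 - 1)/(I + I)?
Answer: 121/4 ≈ 30.250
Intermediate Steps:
H(I) = -15/I (H(I) = -6*(6 - 1)/(I + I) = -30/(2*I) = -30*1/(2*I) = -15/I)
(H(6 - 4) + 13)² = (-15/(6 - 4) + 13)² = (-15/2 + 13)² = (11/2)² = 121/4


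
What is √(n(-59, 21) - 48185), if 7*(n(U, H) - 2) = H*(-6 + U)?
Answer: I*√48378 ≈ 219.95*I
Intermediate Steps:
n(U, H) = 2 + H*(-6 + U)/7 (n(U, H) = 2 + (H*(-6 + U))/7 = 2 + H*(-6 + U)/7)
√(n(-59, 21) - 48185) = √((2 - 6/7*21 + (⅐)*21*(-59)) - 48185) = √((2 - 18 - 177) - 48185) = √(-193 - 48185) = √(-48378) = I*√48378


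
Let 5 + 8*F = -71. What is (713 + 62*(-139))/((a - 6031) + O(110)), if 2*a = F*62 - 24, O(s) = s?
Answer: 3162/2491 ≈ 1.2694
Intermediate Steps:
F = -19/2 (F = -5/8 + (⅛)*(-71) = -5/8 - 71/8 = -19/2 ≈ -9.5000)
a = -613/2 (a = (-19/2*62 - 24)/2 = (-589 - 24)/2 = (½)*(-613) = -613/2 ≈ -306.50)
(713 + 62*(-139))/((a - 6031) + O(110)) = (713 + 62*(-139))/((-613/2 - 6031) + 110) = (713 - 8618)/(-12675/2 + 110) = -7905/(-12455/2) = -7905*(-2/12455) = 3162/2491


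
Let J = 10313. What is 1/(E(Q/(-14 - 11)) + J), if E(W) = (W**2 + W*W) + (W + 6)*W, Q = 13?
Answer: 625/6444182 ≈ 9.6987e-5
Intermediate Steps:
E(W) = 2*W**2 + W*(6 + W) (E(W) = (W**2 + W**2) + (6 + W)*W = 2*W**2 + W*(6 + W))
1/(E(Q/(-14 - 11)) + J) = 1/(3*(13/(-14 - 11))*(2 + 13/(-14 - 11)) + 10313) = 1/(3*(13/(-25))*(2 + 13/(-25)) + 10313) = 1/(3*(-1/25*13)*(2 - 1/25*13) + 10313) = 1/(3*(-13/25)*(2 - 13/25) + 10313) = 1/(3*(-13/25)*(37/25) + 10313) = 1/(-1443/625 + 10313) = 1/(6444182/625) = 625/6444182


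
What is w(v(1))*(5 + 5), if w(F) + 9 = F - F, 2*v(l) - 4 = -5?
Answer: -90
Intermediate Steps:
v(l) = -½ (v(l) = 2 + (½)*(-5) = 2 - 5/2 = -½)
w(F) = -9 (w(F) = -9 + (F - F) = -9 + 0 = -9)
w(v(1))*(5 + 5) = -9*(5 + 5) = -9*10 = -90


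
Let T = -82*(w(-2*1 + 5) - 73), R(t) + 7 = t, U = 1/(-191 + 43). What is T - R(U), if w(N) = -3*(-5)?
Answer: 704925/148 ≈ 4763.0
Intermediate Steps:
U = -1/148 (U = 1/(-148) = -1/148 ≈ -0.0067568)
R(t) = -7 + t
w(N) = 15
T = 4756 (T = -82*(15 - 73) = -82*(-58) = 4756)
T - R(U) = 4756 - (-7 - 1/148) = 4756 - 1*(-1037/148) = 4756 + 1037/148 = 704925/148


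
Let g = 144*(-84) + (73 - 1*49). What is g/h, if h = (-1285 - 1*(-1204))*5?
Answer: 4024/135 ≈ 29.807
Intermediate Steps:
g = -12072 (g = -12096 + (73 - 49) = -12096 + 24 = -12072)
h = -405 (h = (-1285 + 1204)*5 = -81*5 = -405)
g/h = -12072/(-405) = -12072*(-1/405) = 4024/135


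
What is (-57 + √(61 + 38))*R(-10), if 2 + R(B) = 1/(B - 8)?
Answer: 703/6 - 37*√11/6 ≈ 96.714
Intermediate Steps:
R(B) = -2 + 1/(-8 + B) (R(B) = -2 + 1/(B - 8) = -2 + 1/(-8 + B))
(-57 + √(61 + 38))*R(-10) = (-57 + √(61 + 38))*((17 - 2*(-10))/(-8 - 10)) = (-57 + √99)*((17 + 20)/(-18)) = (-57 + 3*√11)*(-1/18*37) = (-57 + 3*√11)*(-37/18) = 703/6 - 37*√11/6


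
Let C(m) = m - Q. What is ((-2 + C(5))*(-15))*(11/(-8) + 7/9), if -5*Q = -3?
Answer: 43/2 ≈ 21.500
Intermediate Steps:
Q = ⅗ (Q = -⅕*(-3) = ⅗ ≈ 0.60000)
C(m) = -⅗ + m (C(m) = m - 1*⅗ = m - ⅗ = -⅗ + m)
((-2 + C(5))*(-15))*(11/(-8) + 7/9) = ((-2 + (-⅗ + 5))*(-15))*(11/(-8) + 7/9) = ((-2 + 22/5)*(-15))*(11*(-⅛) + 7*(⅑)) = ((12/5)*(-15))*(-11/8 + 7/9) = -36*(-43/72) = 43/2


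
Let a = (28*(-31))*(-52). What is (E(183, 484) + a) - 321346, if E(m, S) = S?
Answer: -275726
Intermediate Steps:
a = 45136 (a = -868*(-52) = 45136)
(E(183, 484) + a) - 321346 = (484 + 45136) - 321346 = 45620 - 321346 = -275726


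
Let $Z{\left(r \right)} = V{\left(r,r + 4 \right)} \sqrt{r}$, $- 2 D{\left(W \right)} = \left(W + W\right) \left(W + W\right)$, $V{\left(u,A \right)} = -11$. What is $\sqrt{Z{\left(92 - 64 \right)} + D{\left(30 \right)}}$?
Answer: $\sqrt{-1800 - 22 \sqrt{7}} \approx 43.107 i$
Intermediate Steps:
$D{\left(W \right)} = - 2 W^{2}$ ($D{\left(W \right)} = - \frac{\left(W + W\right) \left(W + W\right)}{2} = - \frac{2 W 2 W}{2} = - \frac{4 W^{2}}{2} = - 2 W^{2}$)
$Z{\left(r \right)} = - 11 \sqrt{r}$
$\sqrt{Z{\left(92 - 64 \right)} + D{\left(30 \right)}} = \sqrt{- 11 \sqrt{92 - 64} - 2 \cdot 30^{2}} = \sqrt{- 11 \sqrt{92 - 64} - 1800} = \sqrt{- 11 \sqrt{28} - 1800} = \sqrt{- 11 \cdot 2 \sqrt{7} - 1800} = \sqrt{- 22 \sqrt{7} - 1800} = \sqrt{-1800 - 22 \sqrt{7}}$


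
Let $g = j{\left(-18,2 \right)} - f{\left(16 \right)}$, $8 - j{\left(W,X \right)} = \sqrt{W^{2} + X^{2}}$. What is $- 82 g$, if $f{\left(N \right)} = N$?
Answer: $656 + 164 \sqrt{82} \approx 2141.1$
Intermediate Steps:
$j{\left(W,X \right)} = 8 - \sqrt{W^{2} + X^{2}}$
$g = -8 - 2 \sqrt{82}$ ($g = \left(8 - \sqrt{\left(-18\right)^{2} + 2^{2}}\right) - 16 = \left(8 - \sqrt{324 + 4}\right) - 16 = \left(8 - \sqrt{328}\right) - 16 = \left(8 - 2 \sqrt{82}\right) - 16 = -8 - 2 \sqrt{82} \approx -26.111$)
$- 82 g = - 82 \left(-8 - 2 \sqrt{82}\right) = 656 + 164 \sqrt{82}$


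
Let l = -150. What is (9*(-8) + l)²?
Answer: 49284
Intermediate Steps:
(9*(-8) + l)² = (9*(-8) - 150)² = (-72 - 150)² = (-222)² = 49284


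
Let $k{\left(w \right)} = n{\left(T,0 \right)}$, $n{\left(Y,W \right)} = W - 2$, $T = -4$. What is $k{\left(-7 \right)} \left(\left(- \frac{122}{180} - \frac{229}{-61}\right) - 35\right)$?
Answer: $\frac{175261}{2745} \approx 63.847$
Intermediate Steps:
$n{\left(Y,W \right)} = -2 + W$
$k{\left(w \right)} = -2$ ($k{\left(w \right)} = -2 + 0 = -2$)
$k{\left(-7 \right)} \left(\left(- \frac{122}{180} - \frac{229}{-61}\right) - 35\right) = - 2 \left(\left(- \frac{122}{180} - \frac{229}{-61}\right) - 35\right) = - 2 \left(\left(\left(-122\right) \frac{1}{180} - - \frac{229}{61}\right) - 35\right) = - 2 \left(\left(- \frac{61}{90} + \frac{229}{61}\right) - 35\right) = - 2 \left(\frac{16889}{5490} - 35\right) = \left(-2\right) \left(- \frac{175261}{5490}\right) = \frac{175261}{2745}$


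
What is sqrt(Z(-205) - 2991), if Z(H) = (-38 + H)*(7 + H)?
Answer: 13*sqrt(267) ≈ 212.42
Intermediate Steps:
sqrt(Z(-205) - 2991) = sqrt((-266 + (-205)**2 - 31*(-205)) - 2991) = sqrt((-266 + 42025 + 6355) - 2991) = sqrt(48114 - 2991) = sqrt(45123) = 13*sqrt(267)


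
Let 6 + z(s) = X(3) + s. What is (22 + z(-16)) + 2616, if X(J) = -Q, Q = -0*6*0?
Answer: 2616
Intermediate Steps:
Q = 0 (Q = -2*0*0 = 0*0 = 0)
X(J) = 0 (X(J) = -1*0 = 0)
z(s) = -6 + s (z(s) = -6 + (0 + s) = -6 + s)
(22 + z(-16)) + 2616 = (22 + (-6 - 16)) + 2616 = (22 - 22) + 2616 = 0 + 2616 = 2616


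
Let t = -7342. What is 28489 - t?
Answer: 35831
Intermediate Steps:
28489 - t = 28489 - 1*(-7342) = 28489 + 7342 = 35831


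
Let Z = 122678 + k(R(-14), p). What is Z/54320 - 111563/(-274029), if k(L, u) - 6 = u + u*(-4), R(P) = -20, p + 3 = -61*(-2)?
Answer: 5654463949/2126465040 ≈ 2.6591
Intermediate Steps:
p = 119 (p = -3 - 61*(-2) = -3 + 122 = 119)
k(L, u) = 6 - 3*u (k(L, u) = 6 + (u + u*(-4)) = 6 + (u - 4*u) = 6 - 3*u)
Z = 122327 (Z = 122678 + (6 - 3*119) = 122678 + (6 - 357) = 122678 - 351 = 122327)
Z/54320 - 111563/(-274029) = 122327/54320 - 111563/(-274029) = 122327*(1/54320) - 111563*(-1/274029) = 122327/54320 + 111563/274029 = 5654463949/2126465040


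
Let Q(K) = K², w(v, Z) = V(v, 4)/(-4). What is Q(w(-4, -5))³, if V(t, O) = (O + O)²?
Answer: 16777216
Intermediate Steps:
V(t, O) = 4*O² (V(t, O) = (2*O)² = 4*O²)
w(v, Z) = -16 (w(v, Z) = (4*4²)/(-4) = (4*16)*(-¼) = 64*(-¼) = -16)
Q(w(-4, -5))³ = ((-16)²)³ = 256³ = 16777216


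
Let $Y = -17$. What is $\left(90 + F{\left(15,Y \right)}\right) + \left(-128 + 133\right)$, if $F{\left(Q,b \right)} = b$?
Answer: $78$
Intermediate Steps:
$\left(90 + F{\left(15,Y \right)}\right) + \left(-128 + 133\right) = \left(90 - 17\right) + \left(-128 + 133\right) = 73 + 5 = 78$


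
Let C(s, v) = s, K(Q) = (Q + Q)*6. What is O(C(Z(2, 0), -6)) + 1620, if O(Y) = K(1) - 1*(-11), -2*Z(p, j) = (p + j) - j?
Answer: 1643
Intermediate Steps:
K(Q) = 12*Q (K(Q) = (2*Q)*6 = 12*Q)
Z(p, j) = -p/2 (Z(p, j) = -((p + j) - j)/2 = -((j + p) - j)/2 = -p/2)
O(Y) = 23 (O(Y) = 12*1 - 1*(-11) = 12 + 11 = 23)
O(C(Z(2, 0), -6)) + 1620 = 23 + 1620 = 1643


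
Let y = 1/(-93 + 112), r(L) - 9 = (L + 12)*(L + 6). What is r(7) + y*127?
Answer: 4991/19 ≈ 262.68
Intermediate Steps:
r(L) = 9 + (6 + L)*(12 + L) (r(L) = 9 + (L + 12)*(L + 6) = 9 + (12 + L)*(6 + L) = 9 + (6 + L)*(12 + L))
y = 1/19 ≈ 0.052632
r(7) + y*127 = (81 + 7² + 18*7) + (1/19)*127 = (81 + 49 + 126) + 127/19 = 256 + 127/19 = 4991/19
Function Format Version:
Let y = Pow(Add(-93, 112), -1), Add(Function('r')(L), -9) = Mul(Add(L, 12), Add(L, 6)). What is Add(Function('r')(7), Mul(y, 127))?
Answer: Rational(4991, 19) ≈ 262.68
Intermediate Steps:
Function('r')(L) = Add(9, Mul(Add(6, L), Add(12, L))) (Function('r')(L) = Add(9, Mul(Add(L, 12), Add(L, 6))) = Add(9, Mul(Add(12, L), Add(6, L))) = Add(9, Mul(Add(6, L), Add(12, L))))
y = Rational(1, 19) (y = Pow(19, -1) = Rational(1, 19) ≈ 0.052632)
Add(Function('r')(7), Mul(y, 127)) = Add(Add(81, Pow(7, 2), Mul(18, 7)), Mul(Rational(1, 19), 127)) = Add(Add(81, 49, 126), Rational(127, 19)) = Add(256, Rational(127, 19)) = Rational(4991, 19)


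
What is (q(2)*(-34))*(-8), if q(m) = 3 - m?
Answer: 272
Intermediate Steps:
(q(2)*(-34))*(-8) = ((3 - 1*2)*(-34))*(-8) = ((3 - 2)*(-34))*(-8) = (1*(-34))*(-8) = -34*(-8) = 272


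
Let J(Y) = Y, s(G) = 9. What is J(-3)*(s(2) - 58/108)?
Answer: -457/18 ≈ -25.389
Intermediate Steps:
J(-3)*(s(2) - 58/108) = -3*(9 - 58/108) = -3*(9 - 58*1/108) = -3*(9 - 29/54) = -3*457/54 = -457/18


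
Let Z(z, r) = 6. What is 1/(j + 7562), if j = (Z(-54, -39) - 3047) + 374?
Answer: 1/4895 ≈ 0.00020429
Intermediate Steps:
j = -2667 (j = (6 - 3047) + 374 = -3041 + 374 = -2667)
1/(j + 7562) = 1/(-2667 + 7562) = 1/4895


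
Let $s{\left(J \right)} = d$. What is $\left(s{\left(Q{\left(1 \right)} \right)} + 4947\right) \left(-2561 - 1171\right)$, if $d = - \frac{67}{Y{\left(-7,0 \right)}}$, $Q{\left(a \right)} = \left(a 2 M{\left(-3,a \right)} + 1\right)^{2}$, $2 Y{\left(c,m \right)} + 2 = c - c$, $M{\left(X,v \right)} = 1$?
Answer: $-18712248$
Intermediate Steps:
$Y{\left(c,m \right)} = -1$ ($Y{\left(c,m \right)} = -1 + \frac{c - c}{2} = -1 + \frac{1}{2} \cdot 0 = -1 + 0 = -1$)
$Q{\left(a \right)} = \left(1 + 2 a\right)^{2}$ ($Q{\left(a \right)} = \left(a 2 \cdot 1 + 1\right)^{2} = \left(2 a 1 + 1\right)^{2} = \left(2 a + 1\right)^{2} = \left(1 + 2 a\right)^{2}$)
$d = 67$ ($d = - \frac{67}{-1} = \left(-67\right) \left(-1\right) = 67$)
$s{\left(J \right)} = 67$
$\left(s{\left(Q{\left(1 \right)} \right)} + 4947\right) \left(-2561 - 1171\right) = \left(67 + 4947\right) \left(-2561 - 1171\right) = 5014 \left(-3732\right) = -18712248$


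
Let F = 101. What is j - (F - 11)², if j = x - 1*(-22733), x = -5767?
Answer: 8866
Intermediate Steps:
j = 16966 (j = -5767 - 1*(-22733) = -5767 + 22733 = 16966)
j - (F - 11)² = 16966 - (101 - 11)² = 16966 - 1*90² = 16966 - 1*8100 = 16966 - 8100 = 8866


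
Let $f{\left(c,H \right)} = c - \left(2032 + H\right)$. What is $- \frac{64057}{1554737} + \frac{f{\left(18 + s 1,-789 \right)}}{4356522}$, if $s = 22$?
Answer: $- \frac{93645359455}{2257748648238} \approx -0.041477$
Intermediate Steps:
$f{\left(c,H \right)} = -2032 + c - H$
$- \frac{64057}{1554737} + \frac{f{\left(18 + s 1,-789 \right)}}{4356522} = - \frac{64057}{1554737} + \frac{-2032 + \left(18 + 22 \cdot 1\right) - -789}{4356522} = \left(-64057\right) \frac{1}{1554737} + \left(-2032 + \left(18 + 22\right) + 789\right) \frac{1}{4356522} = - \frac{64057}{1554737} + \left(-2032 + 40 + 789\right) \frac{1}{4356522} = - \frac{64057}{1554737} - \frac{401}{1452174} = - \frac{93645359455}{2257748648238}$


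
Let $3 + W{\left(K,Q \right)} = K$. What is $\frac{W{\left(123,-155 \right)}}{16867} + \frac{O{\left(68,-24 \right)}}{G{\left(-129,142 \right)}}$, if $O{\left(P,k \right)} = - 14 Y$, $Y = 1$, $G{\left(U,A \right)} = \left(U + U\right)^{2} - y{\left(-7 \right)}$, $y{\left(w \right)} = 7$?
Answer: $\frac{7750702}{1122616919} \approx 0.0069041$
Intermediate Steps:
$W{\left(K,Q \right)} = -3 + K$
$G{\left(U,A \right)} = -7 + 4 U^{2}$ ($G{\left(U,A \right)} = \left(U + U\right)^{2} - 7 = \left(2 U\right)^{2} - 7 = 4 U^{2} - 7 = -7 + 4 U^{2}$)
$O{\left(P,k \right)} = -14$ ($O{\left(P,k \right)} = \left(-14\right) 1 = -14$)
$\frac{W{\left(123,-155 \right)}}{16867} + \frac{O{\left(68,-24 \right)}}{G{\left(-129,142 \right)}} = \frac{-3 + 123}{16867} - \frac{14}{-7 + 4 \left(-129\right)^{2}} = 120 \cdot \frac{1}{16867} - \frac{14}{-7 + 4 \cdot 16641} = \frac{120}{16867} - \frac{14}{-7 + 66564} = \frac{120}{16867} - \frac{14}{66557} = \frac{7750702}{1122616919}$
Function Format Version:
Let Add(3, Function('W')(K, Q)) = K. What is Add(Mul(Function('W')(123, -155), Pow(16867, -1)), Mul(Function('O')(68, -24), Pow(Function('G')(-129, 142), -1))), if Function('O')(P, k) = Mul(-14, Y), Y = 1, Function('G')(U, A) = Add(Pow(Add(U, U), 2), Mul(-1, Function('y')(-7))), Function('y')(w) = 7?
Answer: Rational(7750702, 1122616919) ≈ 0.0069041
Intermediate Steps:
Function('W')(K, Q) = Add(-3, K)
Function('G')(U, A) = Add(-7, Mul(4, Pow(U, 2))) (Function('G')(U, A) = Add(Pow(Add(U, U), 2), Mul(-1, 7)) = Add(Pow(Mul(2, U), 2), -7) = Add(Mul(4, Pow(U, 2)), -7) = Add(-7, Mul(4, Pow(U, 2))))
Function('O')(P, k) = -14 (Function('O')(P, k) = Mul(-14, 1) = -14)
Add(Mul(Function('W')(123, -155), Pow(16867, -1)), Mul(Function('O')(68, -24), Pow(Function('G')(-129, 142), -1))) = Add(Mul(Add(-3, 123), Pow(16867, -1)), Mul(-14, Pow(Add(-7, Mul(4, Pow(-129, 2))), -1))) = Add(Mul(120, Rational(1, 16867)), Mul(-14, Pow(Add(-7, Mul(4, 16641)), -1))) = Add(Rational(120, 16867), Mul(-14, Pow(Add(-7, 66564), -1))) = Add(Rational(120, 16867), Mul(-14, Pow(66557, -1))) = Add(Rational(120, 16867), Mul(-14, Rational(1, 66557))) = Add(Rational(120, 16867), Rational(-14, 66557)) = Rational(7750702, 1122616919)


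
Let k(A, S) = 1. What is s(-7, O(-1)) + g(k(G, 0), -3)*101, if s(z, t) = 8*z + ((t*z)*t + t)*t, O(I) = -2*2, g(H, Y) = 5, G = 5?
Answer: 913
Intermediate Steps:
O(I) = -4
s(z, t) = 8*z + t*(t + z*t**2) (s(z, t) = 8*z + (z*t**2 + t)*t = 8*z + (t + z*t**2)*t = 8*z + t*(t + z*t**2))
s(-7, O(-1)) + g(k(G, 0), -3)*101 = ((-4)**2 + 8*(-7) - 7*(-4)**3) + 5*101 = (16 - 56 - 7*(-64)) + 505 = (16 - 56 + 448) + 505 = 408 + 505 = 913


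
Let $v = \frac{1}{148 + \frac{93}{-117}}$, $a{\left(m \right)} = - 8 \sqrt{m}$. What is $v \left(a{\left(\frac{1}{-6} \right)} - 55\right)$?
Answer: $- \frac{2145}{5741} - \frac{52 i \sqrt{6}}{5741} \approx -0.37363 - 0.022187 i$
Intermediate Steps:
$v = \frac{39}{5741}$ ($v = \frac{1}{148 + 93 \left(- \frac{1}{117}\right)} = \frac{1}{148 - \frac{31}{39}} = \frac{1}{\frac{5741}{39}} = \frac{39}{5741} \approx 0.0067932$)
$v \left(a{\left(\frac{1}{-6} \right)} - 55\right) = \frac{39 \left(- 8 \sqrt{\frac{1}{-6}} - 55\right)}{5741} = \frac{39 \left(- 8 \sqrt{- \frac{1}{6}} - 55\right)}{5741} = \frac{39 \left(- 8 \frac{i \sqrt{6}}{6} - 55\right)}{5741} = \frac{39 \left(- \frac{4 i \sqrt{6}}{3} - 55\right)}{5741} = \frac{39 \left(-55 - \frac{4 i \sqrt{6}}{3}\right)}{5741} = - \frac{2145}{5741} - \frac{52 i \sqrt{6}}{5741}$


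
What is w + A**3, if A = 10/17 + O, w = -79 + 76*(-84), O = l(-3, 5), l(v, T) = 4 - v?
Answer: -29606030/4913 ≈ -6026.1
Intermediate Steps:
O = 7 (O = 4 - 1*(-3) = 4 + 3 = 7)
w = -6463 (w = -79 - 6384 = -6463)
A = 129/17 (A = 10/17 + 7 = 129/17 ≈ 7.5882)
w + A**3 = -6463 + (129/17)**3 = -6463 + 2146689/4913 = -29606030/4913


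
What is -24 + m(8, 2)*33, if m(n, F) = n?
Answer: 240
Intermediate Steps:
-24 + m(8, 2)*33 = -24 + 8*33 = -24 + 264 = 240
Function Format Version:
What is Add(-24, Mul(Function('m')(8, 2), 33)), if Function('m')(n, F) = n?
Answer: 240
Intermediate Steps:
Add(-24, Mul(Function('m')(8, 2), 33)) = Add(-24, Mul(8, 33)) = Add(-24, 264) = 240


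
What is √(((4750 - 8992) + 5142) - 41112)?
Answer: 6*I*√1117 ≈ 200.53*I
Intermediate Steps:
√(((4750 - 8992) + 5142) - 41112) = √((-4242 + 5142) - 41112) = √(900 - 41112) = √(-40212) = 6*I*√1117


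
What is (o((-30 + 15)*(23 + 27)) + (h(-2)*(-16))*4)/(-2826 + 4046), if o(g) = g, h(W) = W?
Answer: -311/610 ≈ -0.50984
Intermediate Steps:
(o((-30 + 15)*(23 + 27)) + (h(-2)*(-16))*4)/(-2826 + 4046) = ((-30 + 15)*(23 + 27) - 2*(-16)*4)/(-2826 + 4046) = (-15*50 + 32*4)/1220 = (-750 + 128)*(1/1220) = -622*1/1220 = -311/610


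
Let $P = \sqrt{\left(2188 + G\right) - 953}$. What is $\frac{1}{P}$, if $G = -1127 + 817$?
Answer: $\frac{\sqrt{37}}{185} \approx 0.03288$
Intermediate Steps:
$G = -310$
$P = 5 \sqrt{37}$ ($P = \sqrt{\left(2188 - 310\right) - 953} = \sqrt{1878 - 953} = \sqrt{925} = 5 \sqrt{37} \approx 30.414$)
$\frac{1}{P} = \frac{1}{5 \sqrt{37}} = \frac{\sqrt{37}}{185}$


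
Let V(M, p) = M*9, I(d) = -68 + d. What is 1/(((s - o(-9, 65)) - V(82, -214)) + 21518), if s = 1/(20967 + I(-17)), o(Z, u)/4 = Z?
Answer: 20882/434679713 ≈ 4.8040e-5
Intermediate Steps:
o(Z, u) = 4*Z
V(M, p) = 9*M
s = 1/20882 (s = 1/(20967 + (-68 - 17)) = 1/(20967 - 85) = 1/20882 ≈ 4.7888e-5)
1/(((s - o(-9, 65)) - V(82, -214)) + 21518) = 1/(((1/20882 - 4*(-9)) - 9*82) + 21518) = 1/(((1/20882 - 1*(-36)) - 1*738) + 21518) = 1/(((1/20882 + 36) - 738) + 21518) = 1/((751753/20882 - 738) + 21518) = 1/(-14659163/20882 + 21518) = 1/(434679713/20882) = 20882/434679713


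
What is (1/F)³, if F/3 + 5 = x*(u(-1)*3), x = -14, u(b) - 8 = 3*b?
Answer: -1/268336125 ≈ -3.7267e-9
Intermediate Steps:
u(b) = 8 + 3*b
F = -645 (F = -15 + 3*(-14*(8 + 3*(-1))*3) = -15 + 3*(-14*(8 - 3)*3) = -15 + 3*(-70*3) = -15 + 3*(-14*15) = -15 + 3*(-210) = -15 - 630 = -645)
(1/F)³ = (1/(-645))³ = (-1/645)³ = -1/268336125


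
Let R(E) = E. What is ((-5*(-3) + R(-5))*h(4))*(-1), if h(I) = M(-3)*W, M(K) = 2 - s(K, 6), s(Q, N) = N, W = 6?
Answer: 240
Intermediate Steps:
M(K) = -4 (M(K) = 2 - 1*6 = 2 - 6 = -4)
h(I) = -24 (h(I) = -4*6 = -24)
((-5*(-3) + R(-5))*h(4))*(-1) = ((-5*(-3) - 5)*(-24))*(-1) = ((15 - 5)*(-24))*(-1) = (10*(-24))*(-1) = -240*(-1) = 240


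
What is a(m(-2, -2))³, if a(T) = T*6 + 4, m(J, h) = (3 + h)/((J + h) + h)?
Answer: 27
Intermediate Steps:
m(J, h) = (3 + h)/(J + 2*h)
a(T) = 4 + 6*T (a(T) = 6*T + 4 = 4 + 6*T)
a(m(-2, -2))³ = (4 + 6*((3 - 2)/(-2 + 2*(-2))))³ = (4 + 6*(1/(-2 - 4)))³ = (4 + 6*(1/(-6)))³ = (4 + 6*(-⅙*1))³ = (4 + 6*(-⅙))³ = (4 - 1)³ = 3³ = 27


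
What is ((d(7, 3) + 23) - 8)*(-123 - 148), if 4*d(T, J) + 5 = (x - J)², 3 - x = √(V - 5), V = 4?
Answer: -7317/2 ≈ -3658.5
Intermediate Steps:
x = 3 - I (x = 3 - √(4 - 5) = 3 - √(-1) = 3 - I ≈ 3.0 - 1.0*I)
d(T, J) = -5/4 + (3 - I - J)²/4 (d(T, J) = -5/4 + ((3 - I) - J)²/4 = -5/4 + (3 - I - J)²/4)
((d(7, 3) + 23) - 8)*(-123 - 148) = (((-5/4 + (-3 + I + 3)²/4) + 23) - 8)*(-123 - 148) = (((-5/4 + I²/4) + 23) - 8)*(-271) = (((-5/4 + (¼)*(-1)) + 23) - 8)*(-271) = (((-5/4 - ¼) + 23) - 8)*(-271) = ((-3/2 + 23) - 8)*(-271) = (43/2 - 8)*(-271) = (27/2)*(-271) = -7317/2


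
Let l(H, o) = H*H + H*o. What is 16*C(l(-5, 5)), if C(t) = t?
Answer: 0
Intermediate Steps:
l(H, o) = H² + H*o
16*C(l(-5, 5)) = 16*(-5*(-5 + 5)) = 16*(-5*0) = 16*0 = 0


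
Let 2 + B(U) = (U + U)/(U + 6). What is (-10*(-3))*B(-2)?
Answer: -90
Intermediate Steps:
B(U) = -2 + 2*U/(6 + U) (B(U) = -2 + (U + U)/(U + 6) = -2 + (2*U)/(6 + U) = -2 + 2*U/(6 + U))
(-10*(-3))*B(-2) = (-10*(-3))*(-12/(6 - 2)) = 30*(-12/4) = 30*(-12*¼) = 30*(-3) = -90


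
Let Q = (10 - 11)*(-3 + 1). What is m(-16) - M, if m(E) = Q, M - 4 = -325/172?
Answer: -19/172 ≈ -0.11047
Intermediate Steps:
Q = 2 (Q = -1*(-2) = 2)
M = 363/172 (M = 4 - 325/172 = 363/172 ≈ 2.1105)
m(E) = 2
m(-16) - M = 2 - 1*363/172 = 2 - 363/172 = -19/172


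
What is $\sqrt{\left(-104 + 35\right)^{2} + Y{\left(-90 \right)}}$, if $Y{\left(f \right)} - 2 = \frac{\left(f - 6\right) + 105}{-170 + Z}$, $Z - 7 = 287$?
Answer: $\frac{\sqrt{18309251}}{62} \approx 69.015$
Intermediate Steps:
$Z = 294$ ($Z = 7 + 287 = 294$)
$Y{\left(f \right)} = \frac{347}{124} + \frac{f}{124}$ ($Y{\left(f \right)} = 2 + \frac{\left(f - 6\right) + 105}{-170 + 294} = 2 + \frac{\left(f - 6\right) + 105}{124} = 2 + \left(\left(-6 + f\right) + 105\right) \frac{1}{124} = 2 + \left(99 + f\right) \frac{1}{124} = 2 + \left(\frac{99}{124} + \frac{f}{124}\right) = \frac{347}{124} + \frac{f}{124}$)
$\sqrt{\left(-104 + 35\right)^{2} + Y{\left(-90 \right)}} = \sqrt{\left(-104 + 35\right)^{2} + \left(\frac{347}{124} + \frac{1}{124} \left(-90\right)\right)} = \sqrt{\left(-69\right)^{2} + \left(\frac{347}{124} - \frac{45}{62}\right)} = \sqrt{4761 + \frac{257}{124}} = \sqrt{\frac{590621}{124}} = \frac{\sqrt{18309251}}{62}$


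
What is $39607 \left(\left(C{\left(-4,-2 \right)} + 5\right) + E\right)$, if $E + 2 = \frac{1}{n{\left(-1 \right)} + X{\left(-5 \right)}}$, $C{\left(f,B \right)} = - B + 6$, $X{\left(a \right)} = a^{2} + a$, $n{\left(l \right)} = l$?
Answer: $\frac{8317470}{19} \approx 4.3776 \cdot 10^{5}$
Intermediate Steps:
$X{\left(a \right)} = a + a^{2}$
$C{\left(f,B \right)} = 6 - B$
$E = - \frac{37}{19}$ ($E = -2 + \frac{1}{-1 - 5 \left(1 - 5\right)} = -2 + \frac{1}{-1 - -20} = -2 + \frac{1}{-1 + 20} = -2 + \frac{1}{19} = - \frac{37}{19} \approx -1.9474$)
$39607 \left(\left(C{\left(-4,-2 \right)} + 5\right) + E\right) = 39607 \left(\left(\left(6 - -2\right) + 5\right) - \frac{37}{19}\right) = 39607 \left(\left(\left(6 + 2\right) + 5\right) - \frac{37}{19}\right) = 39607 \left(\left(8 + 5\right) - \frac{37}{19}\right) = 39607 \left(13 - \frac{37}{19}\right) = 39607 \cdot \frac{210}{19} = \frac{8317470}{19}$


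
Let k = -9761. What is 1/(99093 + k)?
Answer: 1/89332 ≈ 1.1194e-5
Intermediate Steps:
1/(99093 + k) = 1/(99093 - 9761) = 1/89332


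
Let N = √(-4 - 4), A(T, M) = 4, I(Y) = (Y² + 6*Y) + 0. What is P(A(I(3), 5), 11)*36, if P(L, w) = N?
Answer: 72*I*√2 ≈ 101.82*I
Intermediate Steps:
I(Y) = Y² + 6*Y
N = 2*I*√2 (N = √(-8) = 2*I*√2 ≈ 2.8284*I)
P(L, w) = 2*I*√2
P(A(I(3), 5), 11)*36 = (2*I*√2)*36 = 72*I*√2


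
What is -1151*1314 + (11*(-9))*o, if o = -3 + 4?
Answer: -1512513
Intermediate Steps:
o = 1
-1151*1314 + (11*(-9))*o = -1151*1314 + (11*(-9))*1 = -1512414 - 99*1 = -1512414 - 99 = -1512513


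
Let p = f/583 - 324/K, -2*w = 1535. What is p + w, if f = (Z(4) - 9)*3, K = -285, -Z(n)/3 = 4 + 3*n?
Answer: -84922537/110770 ≈ -766.66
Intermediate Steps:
Z(n) = -12 - 9*n (Z(n) = -3*(4 + 3*n) = -12 - 9*n)
w = -1535/2 (w = -1/2*1535 = -1535/2 ≈ -767.50)
f = -171 (f = ((-12 - 9*4) - 9)*3 = ((-12 - 36) - 9)*3 = (-48 - 9)*3 = -57*3 = -171)
p = 46719/55385 (p = -171/583 - 324/(-285) = -171*1/583 - 324*(-1/285) = -171/583 + 108/95 = 46719/55385 ≈ 0.84353)
p + w = 46719/55385 - 1535/2 = -84922537/110770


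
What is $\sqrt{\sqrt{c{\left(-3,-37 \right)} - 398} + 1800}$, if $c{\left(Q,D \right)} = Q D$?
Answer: $\sqrt{1800 + i \sqrt{287}} \approx 42.427 + 0.1996 i$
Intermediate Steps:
$c{\left(Q,D \right)} = D Q$
$\sqrt{\sqrt{c{\left(-3,-37 \right)} - 398} + 1800} = \sqrt{\sqrt{\left(-37\right) \left(-3\right) - 398} + 1800} = \sqrt{\sqrt{111 - 398} + 1800} = \sqrt{\sqrt{-287} + 1800} = \sqrt{i \sqrt{287} + 1800} = \sqrt{1800 + i \sqrt{287}}$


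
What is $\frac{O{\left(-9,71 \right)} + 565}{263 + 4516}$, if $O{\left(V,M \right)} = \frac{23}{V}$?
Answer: $\frac{5062}{43011} \approx 0.11769$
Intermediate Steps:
$\frac{O{\left(-9,71 \right)} + 565}{263 + 4516} = \frac{\frac{23}{-9} + 565}{263 + 4516} = \frac{23 \left(- \frac{1}{9}\right) + 565}{4779} = \left(- \frac{23}{9} + 565\right) \frac{1}{4779} = \frac{5062}{9} \cdot \frac{1}{4779} = \frac{5062}{43011}$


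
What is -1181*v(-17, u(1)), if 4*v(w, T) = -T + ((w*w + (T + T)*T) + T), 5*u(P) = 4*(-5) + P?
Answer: -9385407/100 ≈ -93854.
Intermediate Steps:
u(P) = -4 + P/5 (u(P) = (4*(-5) + P)/5 = (-20 + P)/5 = -4 + P/5)
v(w, T) = T²/2 + w²/4 (v(w, T) = (-T + ((w*w + (T + T)*T) + T))/4 = (-T + ((w² + (2*T)*T) + T))/4 = (-T + ((w² + 2*T²) + T))/4 = (-T + (T + w² + 2*T²))/4 = (w² + 2*T²)/4 = T²/2 + w²/4)
-1181*v(-17, u(1)) = -1181*((-4 + (⅕)*1)²/2 + (¼)*(-17)²) = -1181*((-4 + ⅕)²/2 + (¼)*289) = -1181*((-19/5)²/2 + 289/4) = -1181*((½)*(361/25) + 289/4) = -1181*(361/50 + 289/4) = -1181*7947/100 = -9385407/100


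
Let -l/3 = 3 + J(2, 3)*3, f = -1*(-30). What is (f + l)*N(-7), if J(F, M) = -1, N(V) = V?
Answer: -210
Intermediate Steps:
f = 30
l = 0 (l = -3*(3 - 1*3) = -3*(3 - 3) = -3*0 = 0)
(f + l)*N(-7) = (30 + 0)*(-7) = 30*(-7) = -210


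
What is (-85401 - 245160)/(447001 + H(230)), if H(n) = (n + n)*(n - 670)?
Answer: -47223/34943 ≈ -1.3514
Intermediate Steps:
H(n) = 2*n*(-670 + n) (H(n) = (2*n)*(-670 + n) = 2*n*(-670 + n))
(-85401 - 245160)/(447001 + H(230)) = (-85401 - 245160)/(447001 + 2*230*(-670 + 230)) = -330561/(447001 + 2*230*(-440)) = -330561/(447001 - 202400) = -330561/244601 = -330561*1/244601 = -47223/34943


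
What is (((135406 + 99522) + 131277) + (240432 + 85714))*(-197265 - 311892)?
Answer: -352515358107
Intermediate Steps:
(((135406 + 99522) + 131277) + (240432 + 85714))*(-197265 - 311892) = ((234928 + 131277) + 326146)*(-509157) = (366205 + 326146)*(-509157) = 692351*(-509157) = -352515358107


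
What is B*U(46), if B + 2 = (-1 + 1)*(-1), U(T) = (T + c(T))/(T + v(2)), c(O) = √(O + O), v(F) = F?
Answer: -23/12 - √23/12 ≈ -2.3163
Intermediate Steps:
c(O) = √2*√O (c(O) = √(2*O) = √2*√O)
U(T) = (T + √2*√T)/(2 + T) (U(T) = (T + √2*√T)/(T + 2) = (T + √2*√T)/(2 + T))
B = -2 (B = -2 + (-1 + 1)*(-1) = -2 + 0*(-1) = -2 + 0 = -2)
B*U(46) = -2*(46 + √2*√46)/(2 + 46) = -2*(46 + 2*√23)/48 = -(46 + 2*√23)/24 = -2*(23/24 + √23/24) = -23/12 - √23/12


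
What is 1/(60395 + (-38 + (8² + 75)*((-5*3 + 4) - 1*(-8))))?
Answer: 1/59940 ≈ 1.6683e-5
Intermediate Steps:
1/(60395 + (-38 + (8² + 75)*((-5*3 + 4) - 1*(-8)))) = 1/(60395 + (-38 + (64 + 75)*((-15 + 4) + 8))) = 1/(60395 + (-38 + 139*(-11 + 8))) = 1/(60395 + (-38 + 139*(-3))) = 1/(60395 + (-38 - 417)) = 1/(60395 - 455) = 1/59940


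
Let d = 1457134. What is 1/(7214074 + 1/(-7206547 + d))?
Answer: 5749413/41476690838561 ≈ 1.3862e-7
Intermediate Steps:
1/(7214074 + 1/(-7206547 + d)) = 1/(7214074 + 1/(-7206547 + 1457134)) = 1/(7214074 + 1/(-5749413)) = 1/(7214074 - 1/5749413) = 1/(41476690838561/5749413) = 5749413/41476690838561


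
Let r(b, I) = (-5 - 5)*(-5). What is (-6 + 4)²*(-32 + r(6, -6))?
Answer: 72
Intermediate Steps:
r(b, I) = 50 (r(b, I) = -10*(-5) = 50)
(-6 + 4)²*(-32 + r(6, -6)) = (-6 + 4)²*(-32 + 50) = (-2)²*18 = 4*18 = 72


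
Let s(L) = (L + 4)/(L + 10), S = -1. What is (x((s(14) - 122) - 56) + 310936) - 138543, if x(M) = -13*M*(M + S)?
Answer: -3813433/16 ≈ -2.3834e+5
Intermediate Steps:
s(L) = (4 + L)/(10 + L)
x(M) = -13*M*(-1 + M) (x(M) = -13*M*(M - 1) = -13*M*(-1 + M))
(x((s(14) - 122) - 56) + 310936) - 138543 = (13*(((4 + 14)/(10 + 14) - 122) - 56)*(1 - (((4 + 14)/(10 + 14) - 122) - 56)) + 310936) - 138543 = (13*((18/24 - 122) - 56)*(1 - ((18/24 - 122) - 56)) + 310936) - 138543 = (13*(((1/24)*18 - 122) - 56)*(1 - (((1/24)*18 - 122) - 56)) + 310936) - 138543 = (13*((¾ - 122) - 56)*(1 - ((¾ - 122) - 56)) + 310936) - 138543 = (13*(-485/4 - 56)*(1 - (-485/4 - 56)) + 310936) - 138543 = (13*(-709/4)*(1 - 1*(-709/4)) + 310936) - 138543 = (13*(-709/4)*(1 + 709/4) + 310936) - 138543 = (13*(-709/4)*(713/4) + 310936) - 138543 = (-6571721/16 + 310936) - 138543 = -1596745/16 - 138543 = -3813433/16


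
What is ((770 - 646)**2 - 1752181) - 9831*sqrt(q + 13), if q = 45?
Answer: -1736805 - 9831*sqrt(58) ≈ -1.8117e+6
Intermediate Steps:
((770 - 646)**2 - 1752181) - 9831*sqrt(q + 13) = ((770 - 646)**2 - 1752181) - 9831*sqrt(45 + 13) = (124**2 - 1752181) - 9831*sqrt(58) = (15376 - 1752181) - 9831*sqrt(58) = -1736805 - 9831*sqrt(58)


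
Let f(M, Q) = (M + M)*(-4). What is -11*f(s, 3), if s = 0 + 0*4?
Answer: 0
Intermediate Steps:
s = 0 (s = 0 + 0 = 0)
f(M, Q) = -8*M (f(M, Q) = (2*M)*(-4) = -8*M)
-11*f(s, 3) = -(-88)*0 = -11*0 = 0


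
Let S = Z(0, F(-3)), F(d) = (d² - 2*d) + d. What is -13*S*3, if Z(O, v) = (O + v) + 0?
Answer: -468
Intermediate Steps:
F(d) = d² - d
Z(O, v) = O + v
S = 12 (S = 0 - 3*(-1 - 3) = 0 - 3*(-4) = 0 + 12 = 12)
-13*S*3 = -13*12*3 = -156*3 = -468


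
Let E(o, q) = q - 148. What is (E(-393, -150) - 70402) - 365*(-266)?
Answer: 26390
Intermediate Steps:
E(o, q) = -148 + q
(E(-393, -150) - 70402) - 365*(-266) = ((-148 - 150) - 70402) - 365*(-266) = (-298 - 70402) + 97090 = -70700 + 97090 = 26390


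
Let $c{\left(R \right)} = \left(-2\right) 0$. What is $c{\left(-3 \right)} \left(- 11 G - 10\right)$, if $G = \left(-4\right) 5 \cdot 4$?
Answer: $0$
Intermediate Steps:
$c{\left(R \right)} = 0$
$G = -80$ ($G = \left(-20\right) 4 = -80$)
$c{\left(-3 \right)} \left(- 11 G - 10\right) = 0 \left(\left(-11\right) \left(-80\right) - 10\right) = 0 \left(880 - 10\right) = 0 \cdot 870 = 0$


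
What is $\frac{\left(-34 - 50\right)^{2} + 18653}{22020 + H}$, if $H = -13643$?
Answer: $\frac{25709}{8377} \approx 3.069$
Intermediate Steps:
$\frac{\left(-34 - 50\right)^{2} + 18653}{22020 + H} = \frac{\left(-34 - 50\right)^{2} + 18653}{22020 - 13643} = \frac{\left(-84\right)^{2} + 18653}{8377} = \left(7056 + 18653\right) \frac{1}{8377} = 25709 \cdot \frac{1}{8377} = \frac{25709}{8377}$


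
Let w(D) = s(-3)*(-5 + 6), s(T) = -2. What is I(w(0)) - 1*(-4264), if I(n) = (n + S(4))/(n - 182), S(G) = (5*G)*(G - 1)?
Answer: 392259/92 ≈ 4263.7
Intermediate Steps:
S(G) = 5*G*(-1 + G) (S(G) = (5*G)*(-1 + G) = 5*G*(-1 + G))
w(D) = -2 (w(D) = -2*(-5 + 6) = -2*1 = -2)
I(n) = (60 + n)/(-182 + n) (I(n) = (n + 5*4*(-1 + 4))/(n - 182) = (n + 5*4*3)/(-182 + n) = (n + 60)/(-182 + n) = (60 + n)/(-182 + n))
I(w(0)) - 1*(-4264) = (60 - 2)/(-182 - 2) - 1*(-4264) = 58/(-184) + 4264 = -1/184*58 + 4264 = -29/92 + 4264 = 392259/92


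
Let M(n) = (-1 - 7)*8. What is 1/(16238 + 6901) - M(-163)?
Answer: 1480897/23139 ≈ 64.000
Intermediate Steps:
M(n) = -64 (M(n) = -8*8 = -64)
1/(16238 + 6901) - M(-163) = 1/(16238 + 6901) - 1*(-64) = 1/23139 + 64 = 1480897/23139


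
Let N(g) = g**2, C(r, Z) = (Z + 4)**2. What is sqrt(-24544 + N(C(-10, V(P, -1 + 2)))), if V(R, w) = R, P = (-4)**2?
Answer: 4*sqrt(8466) ≈ 368.04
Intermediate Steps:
P = 16
C(r, Z) = (4 + Z)**2
sqrt(-24544 + N(C(-10, V(P, -1 + 2)))) = sqrt(-24544 + ((4 + 16)**2)**2) = sqrt(-24544 + (20**2)**2) = sqrt(-24544 + 400**2) = sqrt(-24544 + 160000) = sqrt(135456) = 4*sqrt(8466)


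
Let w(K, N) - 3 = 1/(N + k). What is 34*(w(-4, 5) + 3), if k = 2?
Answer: 1462/7 ≈ 208.86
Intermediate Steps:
w(K, N) = 3 + 1/(2 + N) (w(K, N) = 3 + 1/(N + 2) = 3 + 1/(2 + N))
34*(w(-4, 5) + 3) = 34*((7 + 3*5)/(2 + 5) + 3) = 34*((7 + 15)/7 + 3) = 34*((1/7)*22 + 3) = 34*(22/7 + 3) = 34*(43/7) = 1462/7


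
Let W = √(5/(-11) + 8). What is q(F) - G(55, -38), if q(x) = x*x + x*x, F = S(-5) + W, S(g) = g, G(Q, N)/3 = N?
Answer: 1970/11 - 20*√913/11 ≈ 124.15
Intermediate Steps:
G(Q, N) = 3*N
W = √913/11 (W = √(5*(-1/11) + 8) = √(-5/11 + 8) = √(83/11) = √913/11 ≈ 2.7469)
F = -5 + √913/11 ≈ -2.2531
q(x) = 2*x² (q(x) = x² + x² = 2*x²)
q(F) - G(55, -38) = 2*(-5 + √913/11)² - 3*(-38) = 2*(-5 + √913/11)² - 1*(-114) = 2*(-5 + √913/11)² + 114 = 114 + 2*(-5 + √913/11)²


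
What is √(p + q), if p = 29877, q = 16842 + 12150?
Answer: 3*√6541 ≈ 242.63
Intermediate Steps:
q = 28992
√(p + q) = √(29877 + 28992) = √58869 = 3*√6541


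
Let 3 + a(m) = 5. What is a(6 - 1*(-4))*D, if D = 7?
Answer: 14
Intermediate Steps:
a(m) = 2 (a(m) = -3 + 5 = 2)
a(6 - 1*(-4))*D = 2*7 = 14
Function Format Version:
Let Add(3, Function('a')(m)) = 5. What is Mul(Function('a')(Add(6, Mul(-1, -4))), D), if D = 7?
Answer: 14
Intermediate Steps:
Function('a')(m) = 2 (Function('a')(m) = Add(-3, 5) = 2)
Mul(Function('a')(Add(6, Mul(-1, -4))), D) = Mul(2, 7) = 14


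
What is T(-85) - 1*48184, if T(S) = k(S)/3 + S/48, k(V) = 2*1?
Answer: -2312885/48 ≈ -48185.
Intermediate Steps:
k(V) = 2
T(S) = ⅔ + S/48 (T(S) = 2/3 + S/48 = 2*(⅓) + S*(1/48) = ⅔ + S/48)
T(-85) - 1*48184 = (⅔ + (1/48)*(-85)) - 1*48184 = (⅔ - 85/48) - 48184 = -53/48 - 48184 = -2312885/48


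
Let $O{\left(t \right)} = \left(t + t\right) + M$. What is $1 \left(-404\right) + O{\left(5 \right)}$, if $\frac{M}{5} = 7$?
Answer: $-359$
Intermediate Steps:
$M = 35$ ($M = 5 \cdot 7 = 35$)
$O{\left(t \right)} = 35 + 2 t$ ($O{\left(t \right)} = \left(t + t\right) + 35 = 2 t + 35 = 35 + 2 t$)
$1 \left(-404\right) + O{\left(5 \right)} = 1 \left(-404\right) + \left(35 + 2 \cdot 5\right) = -404 + \left(35 + 10\right) = -404 + 45 = -359$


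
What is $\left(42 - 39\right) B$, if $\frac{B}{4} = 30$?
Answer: $360$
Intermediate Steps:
$B = 120$ ($B = 4 \cdot 30 = 120$)
$\left(42 - 39\right) B = \left(42 - 39\right) 120 = 3 \cdot 120 = 360$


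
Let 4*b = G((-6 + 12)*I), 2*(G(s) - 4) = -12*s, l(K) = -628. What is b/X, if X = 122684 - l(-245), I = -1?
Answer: 5/61656 ≈ 8.1095e-5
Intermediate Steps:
G(s) = 4 - 6*s (G(s) = 4 + (-12*s)/2 = 4 - 6*s)
b = 10 (b = (4 - 6*(-6 + 12)*(-1))/4 = (4 - 36*(-1))/4 = (4 - 6*(-6))/4 = (4 + 36)/4 = (1/4)*40 = 10)
X = 123312 (X = 122684 - 1*(-628) = 122684 + 628 = 123312)
b/X = 10/123312 = 10*(1/123312) = 5/61656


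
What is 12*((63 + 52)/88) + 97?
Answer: 2479/22 ≈ 112.68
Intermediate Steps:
12*((63 + 52)/88) + 97 = 12*(115*(1/88)) + 97 = 12*(115/88) + 97 = 345/22 + 97 = 2479/22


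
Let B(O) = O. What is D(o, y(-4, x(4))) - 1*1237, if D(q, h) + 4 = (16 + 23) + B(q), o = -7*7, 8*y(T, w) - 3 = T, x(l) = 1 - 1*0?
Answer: -1251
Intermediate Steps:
x(l) = 1 (x(l) = 1 + 0 = 1)
y(T, w) = 3/8 + T/8
o = -49
D(q, h) = 35 + q (D(q, h) = -4 + ((16 + 23) + q) = -4 + (39 + q) = 35 + q)
D(o, y(-4, x(4))) - 1*1237 = (35 - 49) - 1*1237 = -14 - 1237 = -1251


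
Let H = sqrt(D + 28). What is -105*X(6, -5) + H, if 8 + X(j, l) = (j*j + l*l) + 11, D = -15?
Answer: -6720 + sqrt(13) ≈ -6716.4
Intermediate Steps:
X(j, l) = 3 + j**2 + l**2 (X(j, l) = -8 + ((j*j + l*l) + 11) = -8 + ((j**2 + l**2) + 11) = -8 + (11 + j**2 + l**2) = 3 + j**2 + l**2)
H = sqrt(13) (H = sqrt(-15 + 28) = sqrt(13) ≈ 3.6056)
-105*X(6, -5) + H = -105*(3 + 6**2 + (-5)**2) + sqrt(13) = -105*(3 + 36 + 25) + sqrt(13) = -105*64 + sqrt(13) = -6720 + sqrt(13)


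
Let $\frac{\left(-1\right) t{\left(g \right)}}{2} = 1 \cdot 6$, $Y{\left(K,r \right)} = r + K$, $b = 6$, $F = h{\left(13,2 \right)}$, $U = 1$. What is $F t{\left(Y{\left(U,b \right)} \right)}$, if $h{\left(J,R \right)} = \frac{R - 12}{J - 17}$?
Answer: $-30$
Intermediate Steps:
$h{\left(J,R \right)} = \frac{-12 + R}{-17 + J}$
$F = \frac{5}{2}$ ($F = \frac{-12 + 2}{-17 + 13} = \frac{1}{-4} \left(-10\right) = \left(- \frac{1}{4}\right) \left(-10\right) = \frac{5}{2} \approx 2.5$)
$Y{\left(K,r \right)} = K + r$
$t{\left(g \right)} = -12$ ($t{\left(g \right)} = - 2 \cdot 1 \cdot 6 = \left(-2\right) 6 = -12$)
$F t{\left(Y{\left(U,b \right)} \right)} = \frac{5}{2} \left(-12\right) = -30$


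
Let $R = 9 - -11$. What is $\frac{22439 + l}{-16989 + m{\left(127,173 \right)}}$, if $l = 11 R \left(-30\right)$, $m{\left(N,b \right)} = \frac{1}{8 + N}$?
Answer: $- \frac{2138265}{2293514} \approx -0.93231$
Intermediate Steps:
$R = 20$ ($R = 9 + 11 = 20$)
$l = -6600$ ($l = 11 \cdot 20 \left(-30\right) = 220 \left(-30\right) = -6600$)
$\frac{22439 + l}{-16989 + m{\left(127,173 \right)}} = \frac{22439 - 6600}{-16989 + \frac{1}{8 + 127}} = \frac{15839}{-16989 + \frac{1}{135}} = \frac{15839}{- \frac{2293514}{135}} = 15839 \left(- \frac{135}{2293514}\right) = - \frac{2138265}{2293514}$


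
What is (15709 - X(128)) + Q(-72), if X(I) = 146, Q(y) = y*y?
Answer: 20747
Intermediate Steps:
Q(y) = y²
(15709 - X(128)) + Q(-72) = (15709 - 1*146) + (-72)² = (15709 - 146) + 5184 = 15563 + 5184 = 20747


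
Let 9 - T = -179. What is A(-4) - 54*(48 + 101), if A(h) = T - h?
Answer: -7854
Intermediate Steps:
T = 188 (T = 9 - 1*(-179) = 9 + 179 = 188)
A(h) = 188 - h
A(-4) - 54*(48 + 101) = (188 - 1*(-4)) - 54*(48 + 101) = (188 + 4) - 54*149 = 192 - 1*8046 = 192 - 8046 = -7854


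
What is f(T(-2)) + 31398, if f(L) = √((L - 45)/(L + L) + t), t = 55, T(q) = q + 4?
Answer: 31398 + √177/2 ≈ 31405.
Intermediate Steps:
T(q) = 4 + q
f(L) = √(55 + (-45 + L)/(2*L)) (f(L) = √((L - 45)/(L + L) + 55) = √((-45 + L)/((2*L)) + 55) = √((-45 + L)*(1/(2*L)) + 55) = √((-45 + L)/(2*L) + 55) = √(55 + (-45 + L)/(2*L)))
f(T(-2)) + 31398 = √(222 - 90/(4 - 2))/2 + 31398 = √(222 - 90/2)/2 + 31398 = √(222 - 90*½)/2 + 31398 = √(222 - 45)/2 + 31398 = √177/2 + 31398 = 31398 + √177/2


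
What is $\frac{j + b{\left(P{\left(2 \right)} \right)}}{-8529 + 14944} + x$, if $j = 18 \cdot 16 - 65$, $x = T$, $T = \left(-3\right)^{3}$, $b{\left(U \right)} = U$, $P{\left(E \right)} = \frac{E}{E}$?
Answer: $- \frac{172981}{6415} \approx -26.965$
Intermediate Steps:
$P{\left(E \right)} = 1$
$T = -27$
$x = -27$
$j = 223$ ($j = 288 - 65 = 223$)
$\frac{j + b{\left(P{\left(2 \right)} \right)}}{-8529 + 14944} + x = \frac{223 + 1}{-8529 + 14944} - 27 = \frac{224}{6415} - 27 = - \frac{172981}{6415}$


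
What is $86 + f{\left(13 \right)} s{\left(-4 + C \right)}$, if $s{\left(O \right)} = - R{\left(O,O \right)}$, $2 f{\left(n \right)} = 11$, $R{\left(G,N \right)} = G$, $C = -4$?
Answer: $130$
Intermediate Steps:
$f{\left(n \right)} = \frac{11}{2}$ ($f{\left(n \right)} = \frac{1}{2} \cdot 11 = \frac{11}{2}$)
$s{\left(O \right)} = - O$
$86 + f{\left(13 \right)} s{\left(-4 + C \right)} = 86 + \frac{11 \left(- (-4 - 4)\right)}{2} = 86 + \frac{11 \left(\left(-1\right) \left(-8\right)\right)}{2} = 86 + \frac{11}{2} \cdot 8 = 86 + 44 = 130$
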